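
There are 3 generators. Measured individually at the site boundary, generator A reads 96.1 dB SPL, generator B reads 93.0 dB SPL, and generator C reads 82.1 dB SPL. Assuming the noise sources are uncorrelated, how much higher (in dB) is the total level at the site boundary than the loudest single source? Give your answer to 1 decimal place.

Add the sources as powers (linear), then convert back to dB:
L_total = 10·log₁₀(10^(96.1/10) + 10^(93.0/10) + 10^(82.1/10)) = 97.95 dB SPL.
Excess over the loudest (96.1 dB): 97.95 − 96.1 = 1.8 dB.

1.8 dB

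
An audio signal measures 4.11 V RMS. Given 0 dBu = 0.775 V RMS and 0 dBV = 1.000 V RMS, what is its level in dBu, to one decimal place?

+14.5 dBu

dBu = 20·log₁₀(V / 0.775 V).
20·log₁₀(4.11/0.775) = +14.5 dBu.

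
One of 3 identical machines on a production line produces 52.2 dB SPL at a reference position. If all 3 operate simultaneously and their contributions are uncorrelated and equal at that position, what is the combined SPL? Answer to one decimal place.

57.0 dB SPL

3 equal incoherent sources raise the level by 10·log₁₀(3) = 4.77 dB.
L_total = 52.2 + 4.77 = 57.0 dB SPL.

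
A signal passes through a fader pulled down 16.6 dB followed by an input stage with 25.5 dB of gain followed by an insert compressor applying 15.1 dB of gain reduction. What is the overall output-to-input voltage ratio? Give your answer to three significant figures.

Net gain = (−16.6) + 25.5 + (−15.1) = -6.2 dB.
Voltage ratio = 10^(-6.2/20) = 0.490.

0.490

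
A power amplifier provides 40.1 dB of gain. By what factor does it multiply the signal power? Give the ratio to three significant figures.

10200

Power ratio = 10^(dB/10).
10^(40.1/10) = 10^(4.010) = 10200.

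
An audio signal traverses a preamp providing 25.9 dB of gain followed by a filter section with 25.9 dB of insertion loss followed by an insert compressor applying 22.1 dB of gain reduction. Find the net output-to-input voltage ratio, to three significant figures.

Net gain = 25.9 + (−25.9) + (−22.1) = -22.1 dB.
Voltage ratio = 10^(-22.1/20) = 0.0785.

0.0785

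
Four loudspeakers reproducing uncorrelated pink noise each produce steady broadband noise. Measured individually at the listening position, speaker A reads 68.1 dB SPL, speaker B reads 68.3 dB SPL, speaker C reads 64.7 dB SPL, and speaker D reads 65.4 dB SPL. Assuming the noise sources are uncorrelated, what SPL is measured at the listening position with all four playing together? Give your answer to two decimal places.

Add the sources as powers (linear), then convert back to dB:
L_total = 10·log₁₀(10^(68.1/10) + 10^(68.3/10) + 10^(64.7/10) + 10^(65.4/10)) = 10·log₁₀(19640000) = 72.93 dB SPL.

72.93 dB SPL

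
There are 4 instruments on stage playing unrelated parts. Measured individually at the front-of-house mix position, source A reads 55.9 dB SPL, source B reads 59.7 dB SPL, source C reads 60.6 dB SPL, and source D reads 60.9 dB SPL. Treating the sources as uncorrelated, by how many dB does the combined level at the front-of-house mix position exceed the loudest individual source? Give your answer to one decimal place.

4.8 dB

Uncorrelated sources add in intensity (power), not in dB.
L_total = 10·log₁₀(10^(55.9/10) + 10^(59.7/10) + 10^(60.6/10) + 10^(60.9/10)) = 65.68 dB SPL.
Excess over the loudest (60.9 dB): 65.68 − 60.9 = 4.8 dB.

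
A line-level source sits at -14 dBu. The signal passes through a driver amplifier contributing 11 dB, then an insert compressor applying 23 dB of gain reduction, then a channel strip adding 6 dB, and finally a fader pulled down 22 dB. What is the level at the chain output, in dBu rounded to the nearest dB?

In dB, series stages simply add:
-14 + 11 − 23 + 6 − 22 = -42 dBu.

-42 dBu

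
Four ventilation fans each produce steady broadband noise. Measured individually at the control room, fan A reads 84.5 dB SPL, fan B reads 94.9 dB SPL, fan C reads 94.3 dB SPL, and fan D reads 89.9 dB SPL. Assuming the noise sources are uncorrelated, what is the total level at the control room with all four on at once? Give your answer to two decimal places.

Add the sources as powers (linear), then convert back to dB:
L_total = 10·log₁₀(10^(84.5/10) + 10^(94.9/10) + 10^(94.3/10) + 10^(89.9/10)) = 10·log₁₀(7041000000) = 98.48 dB SPL.

98.48 dB SPL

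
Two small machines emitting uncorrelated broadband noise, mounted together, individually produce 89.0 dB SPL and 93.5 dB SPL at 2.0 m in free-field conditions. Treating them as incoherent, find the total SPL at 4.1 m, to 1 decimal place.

88.6 dB SPL

Combined at 2.0 m: 10·log₁₀(10^(89.0/10)+10^(93.5/10)) = 94.82 dB SPL.
Then apply −20·log₁₀(4.1/2.0) = -6.24 dB → 88.6 dB SPL.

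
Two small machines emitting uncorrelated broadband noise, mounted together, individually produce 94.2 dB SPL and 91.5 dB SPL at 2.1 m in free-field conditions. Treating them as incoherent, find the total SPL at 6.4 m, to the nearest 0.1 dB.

86.4 dB SPL

Combined at 2.1 m: 10·log₁₀(10^(94.2/10)+10^(91.5/10)) = 96.07 dB SPL.
Then apply −20·log₁₀(6.4/2.1) = -9.68 dB → 86.4 dB SPL.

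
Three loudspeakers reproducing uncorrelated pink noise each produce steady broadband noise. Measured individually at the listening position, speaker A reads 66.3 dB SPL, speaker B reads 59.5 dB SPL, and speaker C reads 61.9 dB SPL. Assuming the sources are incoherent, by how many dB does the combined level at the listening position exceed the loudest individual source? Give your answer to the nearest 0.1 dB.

Incoherent sources sum as intensities:
L_total = 10·log₁₀(10^(66.3/10) + 10^(59.5/10) + 10^(61.9/10)) = 68.26 dB SPL.
Excess over the loudest (66.3 dB): 68.26 − 66.3 = 2.0 dB.

2.0 dB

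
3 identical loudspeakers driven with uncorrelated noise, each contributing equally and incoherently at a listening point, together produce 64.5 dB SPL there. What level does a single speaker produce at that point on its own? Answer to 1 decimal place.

3 equal incoherent sources add 10·log₁₀(3) = 4.77 dB over one source.
L_one = 64.5 − 4.77 = 59.7 dB SPL.

59.7 dB SPL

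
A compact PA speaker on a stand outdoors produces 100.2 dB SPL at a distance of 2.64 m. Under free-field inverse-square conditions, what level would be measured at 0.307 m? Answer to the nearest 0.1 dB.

118.9 dB SPL

Free-field point source: level drops by 20·log₁₀ of the distance ratio.
ΔL = −20·log₁₀(0.307/2.64) = 18.69 dB, so L₂ = 100.2 + (18.69) = 118.9 dB SPL.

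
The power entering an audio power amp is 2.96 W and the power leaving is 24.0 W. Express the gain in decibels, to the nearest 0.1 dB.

9.1 dB

Power ratio → dB uses the 10·log₁₀ form:
10·log₁₀(24.0/2.96) = 10·log₁₀(8.108) = 9.1 dB.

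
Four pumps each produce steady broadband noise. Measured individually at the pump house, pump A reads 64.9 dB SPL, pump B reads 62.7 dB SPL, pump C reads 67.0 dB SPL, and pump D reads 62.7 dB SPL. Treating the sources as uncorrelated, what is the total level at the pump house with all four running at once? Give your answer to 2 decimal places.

70.73 dB SPL

Add the sources as powers (linear), then convert back to dB:
L_total = 10·log₁₀(10^(64.9/10) + 10^(62.7/10) + 10^(67.0/10) + 10^(62.7/10)) = 10·log₁₀(11830000) = 70.73 dB SPL.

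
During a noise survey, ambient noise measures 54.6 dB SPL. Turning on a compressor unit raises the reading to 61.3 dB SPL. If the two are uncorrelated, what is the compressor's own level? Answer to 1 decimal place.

60.3 dB SPL

Remove the background by subtracting linear intensities:
L_src = 10·log₁₀(10^(61.3/10) − 10^(54.6/10)) = 10·log₁₀(1061000) = 60.3 dB SPL.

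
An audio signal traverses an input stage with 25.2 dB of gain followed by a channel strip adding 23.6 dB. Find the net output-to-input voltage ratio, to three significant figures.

Net gain = 25.2 + 23.6 = 48.8 dB.
Voltage ratio = 10^(48.8/20) = 275.

275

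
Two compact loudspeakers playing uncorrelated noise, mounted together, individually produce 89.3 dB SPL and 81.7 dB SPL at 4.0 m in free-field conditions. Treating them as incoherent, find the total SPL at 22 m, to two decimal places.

Combined at 4.0 m: 10·log₁₀(10^(89.3/10)+10^(81.7/10)) = 89.996 dB SPL.
Then apply −20·log₁₀(22/4.0) = -14.807 dB → 75.19 dB SPL.

75.19 dB SPL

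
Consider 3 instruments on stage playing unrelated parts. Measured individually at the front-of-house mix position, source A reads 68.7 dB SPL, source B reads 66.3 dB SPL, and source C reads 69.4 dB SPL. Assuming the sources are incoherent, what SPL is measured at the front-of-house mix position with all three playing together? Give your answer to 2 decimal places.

Incoherent sources sum as intensities:
L_total = 10·log₁₀(10^(68.7/10) + 10^(66.3/10) + 10^(69.4/10)) = 10·log₁₀(20390000) = 73.09 dB SPL.

73.09 dB SPL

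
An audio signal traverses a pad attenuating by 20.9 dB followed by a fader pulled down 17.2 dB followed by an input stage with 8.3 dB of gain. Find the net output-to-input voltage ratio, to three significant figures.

0.0324

Net gain = (−20.9) + (−17.2) + 8.3 = -29.8 dB.
Voltage ratio = 10^(-29.8/20) = 0.0324.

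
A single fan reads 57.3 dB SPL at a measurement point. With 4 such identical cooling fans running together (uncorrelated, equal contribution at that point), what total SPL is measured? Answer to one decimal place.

4 equal incoherent sources raise the level by 10·log₁₀(4) = 6.02 dB.
L_total = 57.3 + 6.02 = 63.3 dB SPL.

63.3 dB SPL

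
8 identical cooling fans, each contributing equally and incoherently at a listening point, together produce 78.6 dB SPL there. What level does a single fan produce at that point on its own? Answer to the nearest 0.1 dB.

8 equal incoherent sources add 10·log₁₀(8) = 9.03 dB over one source.
L_one = 78.6 − 9.03 = 69.6 dB SPL.

69.6 dB SPL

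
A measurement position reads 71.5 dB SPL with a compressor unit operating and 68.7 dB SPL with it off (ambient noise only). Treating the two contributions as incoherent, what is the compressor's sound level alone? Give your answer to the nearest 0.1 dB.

68.3 dB SPL

Subtract intensities: L_src = 10·log₁₀(10^(L_total/10) − 10^(L_bg/10)).
L_src = 10·log₁₀(10^(71.5/10) − 10^(68.7/10)) = 10·log₁₀(6712000) = 68.3 dB SPL.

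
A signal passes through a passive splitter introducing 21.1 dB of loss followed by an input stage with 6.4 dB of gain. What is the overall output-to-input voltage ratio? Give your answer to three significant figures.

0.184

Net gain = (−21.1) + 6.4 = -14.7 dB.
Voltage ratio = 10^(-14.7/20) = 0.184.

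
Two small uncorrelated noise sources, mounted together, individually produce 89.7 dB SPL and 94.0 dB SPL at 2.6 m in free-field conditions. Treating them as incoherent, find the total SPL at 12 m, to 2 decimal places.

82.09 dB SPL

Combined at 2.6 m: 10·log₁₀(10^(89.7/10)+10^(94.0/10)) = 95.372 dB SPL.
Then apply −20·log₁₀(12/2.6) = -13.284 dB → 82.09 dB SPL.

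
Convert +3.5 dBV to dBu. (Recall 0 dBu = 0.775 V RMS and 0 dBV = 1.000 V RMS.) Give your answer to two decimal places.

+5.71 dBu

The offset between the scales is 20·log₁₀(0.775/1.000) = −2.214 dB.
So dBu = +3.5 + 2.214 = +5.71 dBu.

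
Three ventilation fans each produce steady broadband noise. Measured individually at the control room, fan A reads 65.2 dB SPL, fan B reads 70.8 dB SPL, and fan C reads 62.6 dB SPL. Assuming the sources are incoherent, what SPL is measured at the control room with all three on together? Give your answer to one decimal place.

Uncorrelated sources add in intensity (power), not in dB.
L_total = 10·log₁₀(10^(65.2/10) + 10^(70.8/10) + 10^(62.6/10)) = 10·log₁₀(17150000) = 72.3 dB SPL.

72.3 dB SPL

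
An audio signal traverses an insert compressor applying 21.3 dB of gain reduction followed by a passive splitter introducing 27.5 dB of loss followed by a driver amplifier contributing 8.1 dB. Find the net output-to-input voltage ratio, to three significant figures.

Net gain = (−21.3) + (−27.5) + 8.1 = -40.7 dB.
Voltage ratio = 10^(-40.7/20) = 0.00923.

0.00923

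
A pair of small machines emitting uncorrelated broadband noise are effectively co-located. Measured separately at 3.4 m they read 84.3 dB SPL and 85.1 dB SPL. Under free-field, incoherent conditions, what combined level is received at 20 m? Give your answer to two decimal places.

Combined at 3.4 m: 10·log₁₀(10^(84.3/10)+10^(85.1/10)) = 87.729 dB SPL.
Then apply −20·log₁₀(20/3.4) = -15.391 dB → 72.34 dB SPL.

72.34 dB SPL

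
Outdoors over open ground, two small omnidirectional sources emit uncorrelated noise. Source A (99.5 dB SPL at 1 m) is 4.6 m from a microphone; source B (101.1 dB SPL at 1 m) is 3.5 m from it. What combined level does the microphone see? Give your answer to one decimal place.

91.7 dB SPL

At the listener: L_A = 99.5 − 20·log₁₀(4.6) = 86.24 dB; L_B = 101.1 − 20·log₁₀(3.5) = 90.22 dB.
Combined: 10·log₁₀(10^(86.24/10)+10^(90.22/10)) = 91.7 dB SPL.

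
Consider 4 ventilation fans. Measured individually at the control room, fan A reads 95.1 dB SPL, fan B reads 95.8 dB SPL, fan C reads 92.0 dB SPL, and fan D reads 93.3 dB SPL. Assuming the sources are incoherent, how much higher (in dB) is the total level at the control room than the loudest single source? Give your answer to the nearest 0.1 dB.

Uncorrelated sources add in intensity (power), not in dB.
L_total = 10·log₁₀(10^(95.1/10) + 10^(95.8/10) + 10^(92.0/10) + 10^(93.3/10)) = 100.32 dB SPL.
Excess over the loudest (95.8 dB): 100.32 − 95.8 = 4.5 dB.

4.5 dB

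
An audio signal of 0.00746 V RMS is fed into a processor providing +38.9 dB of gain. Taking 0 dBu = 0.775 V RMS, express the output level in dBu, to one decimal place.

Input level: 20·log₁₀(0.00746/0.775) = -40.33 dBu.
Output: -40.33 + 38.9 = -1.4 dBu.

-1.4 dBu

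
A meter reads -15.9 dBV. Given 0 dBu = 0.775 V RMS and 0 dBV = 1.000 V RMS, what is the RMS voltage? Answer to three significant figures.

0.160 V

V = 1.000 V × 10^(-15.9/20).
= 1.000 × 0.1603 = 0.160 V.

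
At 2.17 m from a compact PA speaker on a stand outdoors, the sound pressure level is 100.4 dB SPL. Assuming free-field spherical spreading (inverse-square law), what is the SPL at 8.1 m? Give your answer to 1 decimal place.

For a point source in a free field, ΔL = −20·log₁₀(d₂/d₁).
ΔL = −20·log₁₀(8.1/2.17) = -11.44 dB, so L₂ = 100.4 + (-11.44) = 89.0 dB SPL.

89.0 dB SPL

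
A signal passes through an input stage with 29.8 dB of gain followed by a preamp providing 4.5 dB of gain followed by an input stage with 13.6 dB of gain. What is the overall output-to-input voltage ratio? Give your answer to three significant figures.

Net gain = 29.8 + 4.5 + 13.6 = 47.9 dB.
Voltage ratio = 10^(47.9/20) = 248.

248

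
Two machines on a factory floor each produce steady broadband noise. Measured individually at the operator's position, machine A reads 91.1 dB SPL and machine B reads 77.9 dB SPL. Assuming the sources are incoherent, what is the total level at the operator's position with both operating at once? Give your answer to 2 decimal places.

91.30 dB SPL

Incoherent sources sum as intensities:
L_total = 10·log₁₀(10^(91.1/10) + 10^(77.9/10)) = 10·log₁₀(1350000000) = 91.30 dB SPL.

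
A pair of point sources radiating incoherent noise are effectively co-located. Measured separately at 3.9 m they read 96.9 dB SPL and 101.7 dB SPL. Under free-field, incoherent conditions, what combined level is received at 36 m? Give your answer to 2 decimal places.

83.64 dB SPL

Combined at 3.9 m: 10·log₁₀(10^(96.9/10)+10^(101.7/10)) = 102.942 dB SPL.
Then apply −20·log₁₀(36/3.9) = -19.305 dB → 83.64 dB SPL.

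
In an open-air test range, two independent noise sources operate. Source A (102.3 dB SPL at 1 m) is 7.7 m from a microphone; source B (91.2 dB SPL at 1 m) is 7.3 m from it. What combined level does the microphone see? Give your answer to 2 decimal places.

84.93 dB SPL

At the listener: L_A = 102.3 − 20·log₁₀(7.7) = 84.570 dB; L_B = 91.2 − 20·log₁₀(7.3) = 73.934 dB.
Combined: 10·log₁₀(10^(84.570/10)+10^(73.934/10)) = 84.93 dB SPL.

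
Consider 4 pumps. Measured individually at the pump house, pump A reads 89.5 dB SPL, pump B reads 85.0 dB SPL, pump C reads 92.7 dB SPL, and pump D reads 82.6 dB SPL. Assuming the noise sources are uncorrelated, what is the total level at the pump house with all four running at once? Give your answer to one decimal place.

95.1 dB SPL

Uncorrelated sources add in intensity (power), not in dB.
L_total = 10·log₁₀(10^(89.5/10) + 10^(85.0/10) + 10^(92.7/10) + 10^(82.6/10)) = 10·log₁₀(3252000000) = 95.1 dB SPL.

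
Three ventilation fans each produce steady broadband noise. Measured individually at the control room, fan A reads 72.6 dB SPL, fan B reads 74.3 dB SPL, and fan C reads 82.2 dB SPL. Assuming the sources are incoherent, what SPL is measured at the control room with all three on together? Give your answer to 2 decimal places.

83.24 dB SPL

Add the sources as powers (linear), then convert back to dB:
L_total = 10·log₁₀(10^(72.6/10) + 10^(74.3/10) + 10^(82.2/10)) = 10·log₁₀(211100000) = 83.24 dB SPL.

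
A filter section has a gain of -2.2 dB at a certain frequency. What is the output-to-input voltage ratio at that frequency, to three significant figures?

0.776

Voltage ratio = 10^(dB/20).
10^(-2.2/20) = 10^(-0.1100) = 0.776.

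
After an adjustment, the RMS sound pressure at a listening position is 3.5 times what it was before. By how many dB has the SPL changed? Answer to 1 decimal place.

10.9 dB

SPL change from a pressure ratio uses the 20·log₁₀ form:
20·log₁₀(3.5) = 10.9 dB.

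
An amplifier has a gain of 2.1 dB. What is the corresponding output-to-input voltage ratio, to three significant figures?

Voltage ratio = 10^(dB/20).
10^(2.1/20) = 10^(0.1050) = 1.27.

1.27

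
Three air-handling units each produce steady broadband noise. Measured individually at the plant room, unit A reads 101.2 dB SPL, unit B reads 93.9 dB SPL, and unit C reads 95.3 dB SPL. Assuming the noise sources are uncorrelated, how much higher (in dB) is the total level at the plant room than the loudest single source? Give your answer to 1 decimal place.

1.6 dB

Add the sources as powers (linear), then convert back to dB:
L_total = 10·log₁₀(10^(101.2/10) + 10^(93.9/10) + 10^(95.3/10)) = 102.79 dB SPL.
Excess over the loudest (101.2 dB): 102.79 − 101.2 = 1.6 dB.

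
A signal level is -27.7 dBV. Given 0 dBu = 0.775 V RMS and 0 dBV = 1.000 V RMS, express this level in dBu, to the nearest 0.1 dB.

-25.5 dBu

The offset between the scales is 20·log₁₀(0.775/1.000) = −2.214 dB.
So dBu = -27.7 + 2.214 = -25.5 dBu.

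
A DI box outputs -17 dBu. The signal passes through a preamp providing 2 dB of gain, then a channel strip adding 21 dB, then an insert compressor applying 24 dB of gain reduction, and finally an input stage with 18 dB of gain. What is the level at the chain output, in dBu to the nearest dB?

0 dBu

Gain stages sum in dB:
-17 + 2 + 21 − 24 + 18 = 0 dBu.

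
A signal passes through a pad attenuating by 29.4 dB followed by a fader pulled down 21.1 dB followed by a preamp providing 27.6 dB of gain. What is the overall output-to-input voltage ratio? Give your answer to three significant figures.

0.0716

Net gain = (−29.4) + (−21.1) + 27.6 = -22.9 dB.
Voltage ratio = 10^(-22.9/20) = 0.0716.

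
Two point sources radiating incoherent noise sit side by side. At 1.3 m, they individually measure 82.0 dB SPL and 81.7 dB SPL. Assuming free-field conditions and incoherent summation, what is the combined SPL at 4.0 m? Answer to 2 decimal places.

75.10 dB SPL

Combined at 1.3 m: 10·log₁₀(10^(82.0/10)+10^(81.7/10)) = 84.863 dB SPL.
Then apply −20·log₁₀(4.0/1.3) = -9.762 dB → 75.10 dB SPL.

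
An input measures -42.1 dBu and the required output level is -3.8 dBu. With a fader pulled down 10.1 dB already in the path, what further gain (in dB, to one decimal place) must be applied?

The required make-up gain is the shortfall in the dB sum.
G = -3.8 − (-42.1) + 10.1 = 48.4 dB.

48.4 dB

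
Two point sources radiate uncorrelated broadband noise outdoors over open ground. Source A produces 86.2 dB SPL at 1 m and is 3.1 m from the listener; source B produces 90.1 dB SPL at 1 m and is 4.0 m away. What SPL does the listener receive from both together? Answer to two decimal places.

At the listener: L_A = 86.2 − 20·log₁₀(3.1) = 76.373 dB; L_B = 90.1 − 20·log₁₀(4.0) = 78.059 dB.
Combined: 10·log₁₀(10^(76.373/10)+10^(78.059/10)) = 80.31 dB SPL.

80.31 dB SPL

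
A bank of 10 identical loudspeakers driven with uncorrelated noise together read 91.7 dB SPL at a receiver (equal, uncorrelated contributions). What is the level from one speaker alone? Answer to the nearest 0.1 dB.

10 equal incoherent sources add 10·log₁₀(10) = 10.00 dB over one source.
L_one = 91.7 − 10.00 = 81.7 dB SPL.

81.7 dB SPL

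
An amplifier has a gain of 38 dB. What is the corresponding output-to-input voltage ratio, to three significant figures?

Voltage ratio = 10^(dB/20).
10^(38/20) = 10^(1.900) = 79.4.

79.4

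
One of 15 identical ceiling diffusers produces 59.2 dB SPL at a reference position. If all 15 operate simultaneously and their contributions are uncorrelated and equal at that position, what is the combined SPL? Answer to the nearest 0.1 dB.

15 equal incoherent sources raise the level by 10·log₁₀(15) = 11.76 dB.
L_total = 59.2 + 11.76 = 71.0 dB SPL.

71.0 dB SPL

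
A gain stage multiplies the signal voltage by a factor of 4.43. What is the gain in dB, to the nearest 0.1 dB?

12.9 dB

Voltage is an amplitude quantity, so gain = 20·log₁₀(V_out/V_in).
20·log₁₀(4.43) = 12.9 dB.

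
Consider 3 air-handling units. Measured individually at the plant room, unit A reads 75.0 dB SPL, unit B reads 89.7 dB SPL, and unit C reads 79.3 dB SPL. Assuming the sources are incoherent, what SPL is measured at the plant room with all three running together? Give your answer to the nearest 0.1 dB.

90.2 dB SPL

Add the sources as powers (linear), then convert back to dB:
L_total = 10·log₁₀(10^(75.0/10) + 10^(89.7/10) + 10^(79.3/10)) = 10·log₁₀(1050000000) = 90.2 dB SPL.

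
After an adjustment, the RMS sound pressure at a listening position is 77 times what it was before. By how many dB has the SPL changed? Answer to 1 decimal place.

SPL change from a pressure ratio uses the 20·log₁₀ form:
20·log₁₀(77) = 37.7 dB.

37.7 dB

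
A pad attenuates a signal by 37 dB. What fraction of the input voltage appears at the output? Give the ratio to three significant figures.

0.0141

Voltage ratio = 10^(dB/20).
10^(-37/20) = 10^(-1.850) = 0.0141.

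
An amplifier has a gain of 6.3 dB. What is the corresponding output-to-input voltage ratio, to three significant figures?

2.07

Voltage ratio = 10^(dB/20).
10^(6.3/20) = 10^(0.3150) = 2.07.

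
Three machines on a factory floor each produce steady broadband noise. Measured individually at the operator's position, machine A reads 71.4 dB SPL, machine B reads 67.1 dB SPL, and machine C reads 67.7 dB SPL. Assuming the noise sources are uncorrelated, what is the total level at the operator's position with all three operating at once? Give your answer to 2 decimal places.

Add the sources as powers (linear), then convert back to dB:
L_total = 10·log₁₀(10^(71.4/10) + 10^(67.1/10) + 10^(67.7/10)) = 10·log₁₀(24820000) = 73.95 dB SPL.

73.95 dB SPL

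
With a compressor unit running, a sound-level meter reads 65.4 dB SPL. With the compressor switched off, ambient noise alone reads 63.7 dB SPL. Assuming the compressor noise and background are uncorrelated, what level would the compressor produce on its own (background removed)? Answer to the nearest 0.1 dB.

Background correction is a power subtraction:
L_src = 10·log₁₀(10^(65.4/10) − 10^(63.7/10)) = 10·log₁₀(1123000) = 60.5 dB SPL.

60.5 dB SPL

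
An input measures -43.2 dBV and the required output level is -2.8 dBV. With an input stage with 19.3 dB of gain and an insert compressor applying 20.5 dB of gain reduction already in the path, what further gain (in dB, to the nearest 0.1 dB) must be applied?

The required make-up gain is the shortfall in the dB sum.
G = -2.8 − (-43.2) − 19.3 + 20.5 = 41.6 dB.

41.6 dB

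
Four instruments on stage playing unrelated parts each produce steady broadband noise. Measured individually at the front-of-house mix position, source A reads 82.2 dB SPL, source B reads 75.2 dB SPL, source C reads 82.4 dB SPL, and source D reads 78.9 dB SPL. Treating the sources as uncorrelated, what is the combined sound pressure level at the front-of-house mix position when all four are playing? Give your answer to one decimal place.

86.5 dB SPL

Incoherent sources sum as intensities:
L_total = 10·log₁₀(10^(82.2/10) + 10^(75.2/10) + 10^(82.4/10) + 10^(78.9/10)) = 10·log₁₀(450500000) = 86.5 dB SPL.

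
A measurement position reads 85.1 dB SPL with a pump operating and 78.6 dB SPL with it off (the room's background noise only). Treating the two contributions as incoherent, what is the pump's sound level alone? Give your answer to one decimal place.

Background correction is a power subtraction:
L_src = 10·log₁₀(10^(85.1/10) − 10^(78.6/10)) = 10·log₁₀(251200000) = 84.0 dB SPL.

84.0 dB SPL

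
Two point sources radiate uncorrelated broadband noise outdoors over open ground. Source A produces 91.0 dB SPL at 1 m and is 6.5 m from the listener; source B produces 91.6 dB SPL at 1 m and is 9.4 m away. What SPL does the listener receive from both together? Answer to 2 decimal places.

76.64 dB SPL

At the listener: L_A = 91.0 − 20·log₁₀(6.5) = 74.742 dB; L_B = 91.6 − 20·log₁₀(9.4) = 72.137 dB.
Combined: 10·log₁₀(10^(74.742/10)+10^(72.137/10)) = 76.64 dB SPL.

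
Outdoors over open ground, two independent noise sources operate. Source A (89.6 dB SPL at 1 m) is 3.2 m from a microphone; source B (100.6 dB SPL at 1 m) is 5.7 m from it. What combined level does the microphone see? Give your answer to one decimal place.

86.5 dB SPL

At the listener: L_A = 89.6 − 20·log₁₀(3.2) = 79.50 dB; L_B = 100.6 − 20·log₁₀(5.7) = 85.48 dB.
Combined: 10·log₁₀(10^(79.50/10)+10^(85.48/10)) = 86.5 dB SPL.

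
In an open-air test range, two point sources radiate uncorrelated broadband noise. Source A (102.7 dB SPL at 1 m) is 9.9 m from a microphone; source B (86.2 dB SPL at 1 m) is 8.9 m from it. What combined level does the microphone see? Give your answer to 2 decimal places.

82.91 dB SPL

At the listener: L_A = 102.7 − 20·log₁₀(9.9) = 82.787 dB; L_B = 86.2 − 20·log₁₀(8.9) = 67.212 dB.
Combined: 10·log₁₀(10^(82.787/10)+10^(67.212/10)) = 82.91 dB SPL.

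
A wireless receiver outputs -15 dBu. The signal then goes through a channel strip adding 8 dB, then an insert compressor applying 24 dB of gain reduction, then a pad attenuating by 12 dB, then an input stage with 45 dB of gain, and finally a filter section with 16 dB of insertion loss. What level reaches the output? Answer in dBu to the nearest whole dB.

Gain stages sum in dB:
-15 + 8 − 24 − 12 + 45 − 16 = -14 dBu.

-14 dBu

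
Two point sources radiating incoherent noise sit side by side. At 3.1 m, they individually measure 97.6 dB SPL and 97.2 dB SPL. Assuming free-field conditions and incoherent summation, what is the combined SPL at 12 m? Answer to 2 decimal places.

88.66 dB SPL

Combined at 3.1 m: 10·log₁₀(10^(97.6/10)+10^(97.2/10)) = 100.415 dB SPL.
Then apply −20·log₁₀(12/3.1) = -11.756 dB → 88.66 dB SPL.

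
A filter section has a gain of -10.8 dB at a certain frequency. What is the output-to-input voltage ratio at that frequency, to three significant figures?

0.288

Voltage ratio = 10^(dB/20).
10^(-10.8/20) = 10^(-0.5400) = 0.288.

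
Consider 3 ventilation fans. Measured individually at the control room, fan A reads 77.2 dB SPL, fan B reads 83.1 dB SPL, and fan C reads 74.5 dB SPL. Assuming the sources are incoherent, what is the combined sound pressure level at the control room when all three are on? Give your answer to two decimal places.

84.55 dB SPL

Incoherent sources sum as intensities:
L_total = 10·log₁₀(10^(77.2/10) + 10^(83.1/10) + 10^(74.5/10)) = 10·log₁₀(284800000) = 84.55 dB SPL.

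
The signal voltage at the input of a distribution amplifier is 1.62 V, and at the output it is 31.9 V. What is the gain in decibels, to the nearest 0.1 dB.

25.9 dB

Voltage is an amplitude quantity, so gain = 20·log₁₀(V_out/V_in).
20·log₁₀(31.9/1.62) = 20·log₁₀(19.69) = 25.9 dB.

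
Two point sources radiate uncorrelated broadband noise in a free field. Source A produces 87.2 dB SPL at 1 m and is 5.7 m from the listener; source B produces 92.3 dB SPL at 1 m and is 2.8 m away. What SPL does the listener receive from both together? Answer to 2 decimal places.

83.67 dB SPL

At the listener: L_A = 87.2 − 20·log₁₀(5.7) = 72.083 dB; L_B = 92.3 − 20·log₁₀(2.8) = 83.357 dB.
Combined: 10·log₁₀(10^(72.083/10)+10^(83.357/10)) = 83.67 dB SPL.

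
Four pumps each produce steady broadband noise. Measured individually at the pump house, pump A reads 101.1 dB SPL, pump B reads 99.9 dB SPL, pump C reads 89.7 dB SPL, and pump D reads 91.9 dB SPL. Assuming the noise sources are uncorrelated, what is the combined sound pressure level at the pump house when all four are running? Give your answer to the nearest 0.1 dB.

104.0 dB SPL

Add the sources as powers (linear), then convert back to dB:
L_total = 10·log₁₀(10^(101.1/10) + 10^(99.9/10) + 10^(89.7/10) + 10^(91.9/10)) = 10·log₁₀(25137000000) = 104.0 dB SPL.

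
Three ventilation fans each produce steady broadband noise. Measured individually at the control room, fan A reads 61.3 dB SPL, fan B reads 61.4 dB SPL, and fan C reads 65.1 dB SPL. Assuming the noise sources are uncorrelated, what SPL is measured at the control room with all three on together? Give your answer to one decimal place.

67.8 dB SPL

Incoherent sources sum as intensities:
L_total = 10·log₁₀(10^(61.3/10) + 10^(61.4/10) + 10^(65.1/10)) = 10·log₁₀(5965000) = 67.8 dB SPL.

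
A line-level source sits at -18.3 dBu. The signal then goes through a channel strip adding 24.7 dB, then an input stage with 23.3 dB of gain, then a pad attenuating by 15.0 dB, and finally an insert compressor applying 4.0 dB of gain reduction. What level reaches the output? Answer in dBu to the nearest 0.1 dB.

Gain stages sum in dB:
-18.3 + 24.7 + 23.3 − 15.0 − 4.0 = +10.7 dBu.

+10.7 dBu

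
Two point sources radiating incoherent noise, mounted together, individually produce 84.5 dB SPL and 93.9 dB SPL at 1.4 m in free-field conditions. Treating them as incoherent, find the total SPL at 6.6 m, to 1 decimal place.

80.9 dB SPL

Combined at 1.4 m: 10·log₁₀(10^(84.5/10)+10^(93.9/10)) = 94.37 dB SPL.
Then apply −20·log₁₀(6.6/1.4) = -13.47 dB → 80.9 dB SPL.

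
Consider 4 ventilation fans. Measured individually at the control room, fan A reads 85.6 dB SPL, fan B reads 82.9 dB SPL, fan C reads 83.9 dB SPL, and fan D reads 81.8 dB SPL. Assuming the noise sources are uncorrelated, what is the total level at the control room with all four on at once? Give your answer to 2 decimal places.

Uncorrelated sources add in intensity (power), not in dB.
L_total = 10·log₁₀(10^(85.6/10) + 10^(82.9/10) + 10^(83.9/10) + 10^(81.8/10)) = 10·log₁₀(954900000) = 89.80 dB SPL.

89.80 dB SPL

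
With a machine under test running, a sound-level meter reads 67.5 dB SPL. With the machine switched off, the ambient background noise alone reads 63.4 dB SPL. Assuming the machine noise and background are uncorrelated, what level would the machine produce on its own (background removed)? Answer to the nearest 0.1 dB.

Remove the background by subtracting linear intensities:
L_src = 10·log₁₀(10^(67.5/10) − 10^(63.4/10)) = 10·log₁₀(3436000) = 65.4 dB SPL.

65.4 dB SPL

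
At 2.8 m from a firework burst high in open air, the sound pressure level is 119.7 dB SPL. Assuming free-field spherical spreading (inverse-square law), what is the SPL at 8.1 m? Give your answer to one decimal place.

110.5 dB SPL

For a point source in a free field, ΔL = −20·log₁₀(d₂/d₁).
ΔL = −20·log₁₀(8.1/2.8) = -9.23 dB, so L₂ = 119.7 + (-9.23) = 110.5 dB SPL.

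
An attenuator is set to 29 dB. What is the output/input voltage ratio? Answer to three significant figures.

Voltage ratio = 10^(dB/20).
10^(-29/20) = 10^(-1.450) = 0.0355.

0.0355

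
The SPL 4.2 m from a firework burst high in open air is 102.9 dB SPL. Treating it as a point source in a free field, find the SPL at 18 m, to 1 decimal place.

90.3 dB SPL

Free-field point source: level drops by 20·log₁₀ of the distance ratio.
ΔL = −20·log₁₀(18/4.2) = -12.64 dB, so L₂ = 102.9 + (-12.64) = 90.3 dB SPL.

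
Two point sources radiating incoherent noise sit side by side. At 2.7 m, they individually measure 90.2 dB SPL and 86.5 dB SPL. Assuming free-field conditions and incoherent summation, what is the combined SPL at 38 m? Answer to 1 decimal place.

68.8 dB SPL

Combined at 2.7 m: 10·log₁₀(10^(90.2/10)+10^(86.5/10)) = 91.74 dB SPL.
Then apply −20·log₁₀(38/2.7) = -22.97 dB → 68.8 dB SPL.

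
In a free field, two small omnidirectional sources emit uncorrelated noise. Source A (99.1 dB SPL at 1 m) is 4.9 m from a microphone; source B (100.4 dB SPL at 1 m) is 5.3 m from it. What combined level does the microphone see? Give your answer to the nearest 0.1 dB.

At the listener: L_A = 99.1 − 20·log₁₀(4.9) = 85.30 dB; L_B = 100.4 − 20·log₁₀(5.3) = 85.91 dB.
Combined: 10·log₁₀(10^(85.30/10)+10^(85.91/10)) = 88.6 dB SPL.

88.6 dB SPL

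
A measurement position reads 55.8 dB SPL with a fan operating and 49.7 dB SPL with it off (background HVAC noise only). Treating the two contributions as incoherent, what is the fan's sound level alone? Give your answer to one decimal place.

Remove the background by subtracting linear intensities:
L_src = 10·log₁₀(10^(55.8/10) − 10^(49.7/10)) = 10·log₁₀(286900) = 54.6 dB SPL.

54.6 dB SPL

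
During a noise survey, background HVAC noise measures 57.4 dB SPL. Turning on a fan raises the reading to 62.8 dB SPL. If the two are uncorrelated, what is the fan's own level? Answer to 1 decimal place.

Background correction is a power subtraction:
L_src = 10·log₁₀(10^(62.8/10) − 10^(57.4/10)) = 10·log₁₀(1356000) = 61.3 dB SPL.

61.3 dB SPL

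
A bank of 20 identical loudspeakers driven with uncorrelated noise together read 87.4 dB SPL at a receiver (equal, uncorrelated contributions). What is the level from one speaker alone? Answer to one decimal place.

20 equal incoherent sources add 10·log₁₀(20) = 13.01 dB over one source.
L_one = 87.4 − 13.01 = 74.4 dB SPL.

74.4 dB SPL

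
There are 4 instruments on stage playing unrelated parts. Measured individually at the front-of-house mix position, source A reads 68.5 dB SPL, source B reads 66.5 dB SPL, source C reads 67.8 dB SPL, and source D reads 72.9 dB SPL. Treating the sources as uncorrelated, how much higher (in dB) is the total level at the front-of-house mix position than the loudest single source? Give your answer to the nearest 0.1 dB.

Add the sources as powers (linear), then convert back to dB:
L_total = 10·log₁₀(10^(68.5/10) + 10^(66.5/10) + 10^(67.8/10) + 10^(72.9/10)) = 75.69 dB SPL.
Excess over the loudest (72.9 dB): 75.69 − 72.9 = 2.8 dB.

2.8 dB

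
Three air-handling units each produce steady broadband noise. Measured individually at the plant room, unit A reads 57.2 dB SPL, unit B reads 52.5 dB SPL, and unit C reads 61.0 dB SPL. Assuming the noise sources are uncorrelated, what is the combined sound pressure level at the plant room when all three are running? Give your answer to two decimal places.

Incoherent sources sum as intensities:
L_total = 10·log₁₀(10^(57.2/10) + 10^(52.5/10) + 10^(61.0/10)) = 10·log₁₀(1962000) = 62.93 dB SPL.

62.93 dB SPL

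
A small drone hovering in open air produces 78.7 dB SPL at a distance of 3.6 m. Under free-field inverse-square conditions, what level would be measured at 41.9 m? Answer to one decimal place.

Free-field point source: level drops by 20·log₁₀ of the distance ratio.
ΔL = −20·log₁₀(41.9/3.6) = -21.32 dB, so L₂ = 78.7 + (-21.32) = 57.4 dB SPL.

57.4 dB SPL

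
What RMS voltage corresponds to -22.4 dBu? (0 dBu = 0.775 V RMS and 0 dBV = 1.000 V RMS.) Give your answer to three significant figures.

V = 0.775 V × 10^(-22.4/20).
= 0.775 × 0.07586 = 0.0588 V.

0.0588 V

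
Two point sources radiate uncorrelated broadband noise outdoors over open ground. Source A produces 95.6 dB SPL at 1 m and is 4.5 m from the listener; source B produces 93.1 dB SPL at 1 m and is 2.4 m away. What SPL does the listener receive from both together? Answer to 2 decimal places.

87.27 dB SPL

At the listener: L_A = 95.6 − 20·log₁₀(4.5) = 82.536 dB; L_B = 93.1 − 20·log₁₀(2.4) = 85.496 dB.
Combined: 10·log₁₀(10^(82.536/10)+10^(85.496/10)) = 87.27 dB SPL.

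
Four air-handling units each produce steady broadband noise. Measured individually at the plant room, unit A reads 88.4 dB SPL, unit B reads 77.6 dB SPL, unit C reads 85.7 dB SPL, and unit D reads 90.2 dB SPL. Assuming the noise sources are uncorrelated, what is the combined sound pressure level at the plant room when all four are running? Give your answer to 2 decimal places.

93.36 dB SPL

Add the sources as powers (linear), then convert back to dB:
L_total = 10·log₁₀(10^(88.4/10) + 10^(77.6/10) + 10^(85.7/10) + 10^(90.2/10)) = 10·log₁₀(2168000000) = 93.36 dB SPL.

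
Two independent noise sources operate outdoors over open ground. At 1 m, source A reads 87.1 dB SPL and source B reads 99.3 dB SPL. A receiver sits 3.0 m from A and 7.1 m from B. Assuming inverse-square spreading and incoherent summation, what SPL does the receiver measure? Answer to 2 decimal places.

At the listener: L_A = 87.1 − 20·log₁₀(3.0) = 77.558 dB; L_B = 99.3 − 20·log₁₀(7.1) = 82.275 dB.
Combined: 10·log₁₀(10^(77.558/10)+10^(82.275/10)) = 83.54 dB SPL.

83.54 dB SPL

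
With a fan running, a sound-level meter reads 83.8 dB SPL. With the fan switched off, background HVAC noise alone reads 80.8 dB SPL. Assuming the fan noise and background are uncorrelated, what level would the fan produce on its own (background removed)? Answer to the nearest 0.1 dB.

Background correction is a power subtraction:
L_src = 10·log₁₀(10^(83.8/10) − 10^(80.8/10)) = 10·log₁₀(119700000) = 80.8 dB SPL.

80.8 dB SPL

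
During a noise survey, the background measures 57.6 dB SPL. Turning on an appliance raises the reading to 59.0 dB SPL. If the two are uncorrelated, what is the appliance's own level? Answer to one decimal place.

53.4 dB SPL

Subtract intensities: L_src = 10·log₁₀(10^(L_total/10) − 10^(L_bg/10)).
L_src = 10·log₁₀(10^(59.0/10) − 10^(57.6/10)) = 10·log₁₀(218900) = 53.4 dB SPL.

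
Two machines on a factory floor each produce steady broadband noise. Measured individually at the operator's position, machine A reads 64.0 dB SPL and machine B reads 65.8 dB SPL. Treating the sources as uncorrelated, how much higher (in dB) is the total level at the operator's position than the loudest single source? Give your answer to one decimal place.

Incoherent sources sum as intensities:
L_total = 10·log₁₀(10^(64.0/10) + 10^(65.8/10)) = 68.00 dB SPL.
Excess over the loudest (65.8 dB): 68.00 − 65.8 = 2.2 dB.

2.2 dB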